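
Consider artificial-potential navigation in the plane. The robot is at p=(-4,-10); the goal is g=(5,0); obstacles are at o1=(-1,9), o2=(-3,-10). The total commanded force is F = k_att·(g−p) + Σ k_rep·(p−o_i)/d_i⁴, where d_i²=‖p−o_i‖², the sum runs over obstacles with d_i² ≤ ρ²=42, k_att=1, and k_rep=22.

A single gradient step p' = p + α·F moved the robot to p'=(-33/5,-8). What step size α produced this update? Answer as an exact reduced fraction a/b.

F_att = 1·(g−p) = 1·(9,10) = (9.0000,10.0000)
o1: d²=370 > ρ²=42 → inactive
o2: d²=1 ≤ ρ²=42; F_rep = 22·(-1,0)/1² = (-22.0000,0.0000)
F = F_att + ΣF_rep = (-13.0000,10.0000)
Δp = p'−p = (-2.6000,2.0000); α = Δx/Fx = (-13/5) / (-13) = 1/5
check: Δy/Fy = (2) / (10) = 1/5 ✓

α = 1/5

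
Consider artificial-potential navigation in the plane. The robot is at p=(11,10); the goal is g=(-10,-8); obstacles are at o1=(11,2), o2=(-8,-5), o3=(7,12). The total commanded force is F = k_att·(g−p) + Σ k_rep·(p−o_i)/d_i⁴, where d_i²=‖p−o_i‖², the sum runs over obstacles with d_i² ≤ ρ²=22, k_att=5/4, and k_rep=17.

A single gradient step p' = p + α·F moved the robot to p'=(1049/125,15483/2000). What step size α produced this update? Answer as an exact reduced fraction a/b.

α = 1/10

F_att = 5/4·(g−p) = 5/4·(-21,-18) = (-26.2500,-22.5000)
o1: d²=64 > ρ²=22 → inactive
o2: d²=586 > ρ²=22 → inactive
o3: d²=20 ≤ ρ²=22; F_rep = 17·(4,-2)/20² = (0.1700,-0.0850)
F = F_att + ΣF_rep = (-26.0800,-22.5850)
Δp = p'−p = (-2.6080,-2.2585); α = Δx/Fx = (-326/125) / (-652/25) = 1/10
check: Δy/Fy = (-4517/2000) / (-4517/200) = 1/10 ✓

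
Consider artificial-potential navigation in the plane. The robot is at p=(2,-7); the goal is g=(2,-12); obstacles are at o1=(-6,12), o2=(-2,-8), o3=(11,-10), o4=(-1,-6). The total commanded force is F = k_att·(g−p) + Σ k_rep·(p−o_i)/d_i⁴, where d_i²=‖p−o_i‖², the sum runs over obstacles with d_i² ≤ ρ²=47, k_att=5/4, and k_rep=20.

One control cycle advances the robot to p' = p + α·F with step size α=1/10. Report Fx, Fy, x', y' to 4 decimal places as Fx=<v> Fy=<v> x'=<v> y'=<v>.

F_att = 5/4·(g−p) = 5/4·(0,-5) = (0.0000,-6.2500)
o1: d²=425 > ρ²=47 → inactive
o2: d²=17 ≤ ρ²=47; F_rep = 20·(4,1)/17² = (0.2768,0.0692)
o3: d²=90 > ρ²=47 → inactive
o4: d²=10 ≤ ρ²=47; F_rep = 20·(3,-1)/10² = (0.6000,-0.2000)
F = F_att + ΣF_rep = (0.8768,-6.3808)
p' = p + 1/10·F = (2.0877,-7.6381)

Fx=0.8768 Fy=-6.3808 x'=2.0877 y'=-7.6381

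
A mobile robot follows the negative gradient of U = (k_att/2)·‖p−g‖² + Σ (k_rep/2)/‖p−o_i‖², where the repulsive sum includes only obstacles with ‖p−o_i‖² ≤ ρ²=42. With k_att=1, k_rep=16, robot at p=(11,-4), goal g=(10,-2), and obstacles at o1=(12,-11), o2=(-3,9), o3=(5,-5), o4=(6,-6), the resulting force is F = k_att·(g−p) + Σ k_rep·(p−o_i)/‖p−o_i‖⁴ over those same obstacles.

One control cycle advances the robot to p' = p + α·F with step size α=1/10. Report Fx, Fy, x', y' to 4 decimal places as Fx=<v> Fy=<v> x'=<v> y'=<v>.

Fx=-0.8348 Fy=2.0497 x'=10.9165 y'=-3.7950

F_att = 1·(g−p) = 1·(-1,2) = (-1.0000,2.0000)
o1: d²=50 > ρ²=42 → inactive
o2: d²=365 > ρ²=42 → inactive
o3: d²=37 ≤ ρ²=42; F_rep = 16·(6,1)/37² = (0.0701,0.0117)
o4: d²=29 ≤ ρ²=42; F_rep = 16·(5,2)/29² = (0.0951,0.0380)
F = F_att + ΣF_rep = (-0.8348,2.0497)
p' = p + 1/10·F = (10.9165,-3.7950)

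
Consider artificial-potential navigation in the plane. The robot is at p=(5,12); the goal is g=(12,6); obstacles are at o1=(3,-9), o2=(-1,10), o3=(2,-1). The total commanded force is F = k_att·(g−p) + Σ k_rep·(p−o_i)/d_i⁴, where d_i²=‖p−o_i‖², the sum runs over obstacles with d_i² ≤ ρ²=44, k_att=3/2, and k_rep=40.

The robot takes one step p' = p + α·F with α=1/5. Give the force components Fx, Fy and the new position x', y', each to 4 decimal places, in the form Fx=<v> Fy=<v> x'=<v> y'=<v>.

F_att = 3/2·(g−p) = 3/2·(7,-6) = (10.5000,-9.0000)
o1: d²=445 > ρ²=44 → inactive
o2: d²=40 ≤ ρ²=44; F_rep = 40·(6,2)/40² = (0.1500,0.0500)
o3: d²=178 > ρ²=44 → inactive
F = F_att + ΣF_rep = (10.6500,-8.9500)
p' = p + 1/5·F = (7.1300,10.2100)

Fx=10.6500 Fy=-8.9500 x'=7.1300 y'=10.2100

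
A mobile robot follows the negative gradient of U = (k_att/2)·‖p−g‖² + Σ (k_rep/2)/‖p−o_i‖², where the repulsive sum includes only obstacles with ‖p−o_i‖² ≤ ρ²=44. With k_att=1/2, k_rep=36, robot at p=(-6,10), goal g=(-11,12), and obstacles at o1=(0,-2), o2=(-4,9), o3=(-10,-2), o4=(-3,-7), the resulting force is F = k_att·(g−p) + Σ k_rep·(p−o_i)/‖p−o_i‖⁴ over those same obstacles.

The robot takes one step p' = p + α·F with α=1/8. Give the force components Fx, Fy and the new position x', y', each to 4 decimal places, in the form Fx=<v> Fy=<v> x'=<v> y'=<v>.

F_att = 1/2·(g−p) = 1/2·(-5,2) = (-2.5000,1.0000)
o1: d²=180 > ρ²=44 → inactive
o2: d²=5 ≤ ρ²=44; F_rep = 36·(-2,1)/5² = (-2.8800,1.4400)
o3: d²=160 > ρ²=44 → inactive
o4: d²=298 > ρ²=44 → inactive
F = F_att + ΣF_rep = (-5.3800,2.4400)
p' = p + 1/8·F = (-6.6725,10.3050)

Fx=-5.3800 Fy=2.4400 x'=-6.6725 y'=10.3050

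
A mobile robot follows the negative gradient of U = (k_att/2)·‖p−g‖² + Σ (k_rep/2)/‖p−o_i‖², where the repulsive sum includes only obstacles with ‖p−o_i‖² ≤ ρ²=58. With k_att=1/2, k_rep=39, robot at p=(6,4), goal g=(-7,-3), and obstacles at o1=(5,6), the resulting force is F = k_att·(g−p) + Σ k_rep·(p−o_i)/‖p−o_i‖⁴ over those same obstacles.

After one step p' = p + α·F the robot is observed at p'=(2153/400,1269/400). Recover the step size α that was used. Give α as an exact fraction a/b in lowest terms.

α = 1/8

F_att = 1/2·(g−p) = 1/2·(-13,-7) = (-6.5000,-3.5000)
o1: d²=5 ≤ ρ²=58; F_rep = 39·(1,-2)/5² = (1.5600,-3.1200)
F = F_att + ΣF_rep = (-4.9400,-6.6200)
Δp = p'−p = (-0.6175,-0.8275); α = Δx/Fx = (-247/400) / (-247/50) = 1/8
check: Δy/Fy = (-331/400) / (-331/50) = 1/8 ✓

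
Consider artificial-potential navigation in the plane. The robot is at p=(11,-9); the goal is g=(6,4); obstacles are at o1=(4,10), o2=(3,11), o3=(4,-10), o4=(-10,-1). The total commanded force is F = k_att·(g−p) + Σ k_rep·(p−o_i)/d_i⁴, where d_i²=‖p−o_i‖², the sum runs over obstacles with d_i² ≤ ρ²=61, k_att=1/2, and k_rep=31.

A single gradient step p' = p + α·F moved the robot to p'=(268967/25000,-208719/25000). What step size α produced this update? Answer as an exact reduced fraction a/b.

F_att = 1/2·(g−p) = 1/2·(-5,13) = (-2.5000,6.5000)
o1: d²=410 > ρ²=61 → inactive
o2: d²=464 > ρ²=61 → inactive
o3: d²=50 ≤ ρ²=61; F_rep = 31·(7,1)/50² = (0.0868,0.0124)
o4: d²=505 > ρ²=61 → inactive
F = F_att + ΣF_rep = (-2.4132,6.5124)
Δp = p'−p = (-0.2413,0.6512); α = Δx/Fx = (-6033/25000) / (-6033/2500) = 1/10
check: Δy/Fy = (16281/25000) / (16281/2500) = 1/10 ✓

α = 1/10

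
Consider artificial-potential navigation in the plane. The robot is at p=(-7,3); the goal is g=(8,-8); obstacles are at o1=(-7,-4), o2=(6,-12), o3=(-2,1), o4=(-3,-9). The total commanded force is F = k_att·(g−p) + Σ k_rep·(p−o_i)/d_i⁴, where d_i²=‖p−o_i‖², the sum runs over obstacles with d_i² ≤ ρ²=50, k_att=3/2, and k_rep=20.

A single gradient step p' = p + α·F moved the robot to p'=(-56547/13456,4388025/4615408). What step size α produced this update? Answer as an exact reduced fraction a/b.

α = 1/8

F_att = 3/2·(g−p) = 3/2·(15,-11) = (22.5000,-16.5000)
o1: d²=49 ≤ ρ²=50; F_rep = 20·(0,7)/49² = (0.0000,0.0583)
o2: d²=394 > ρ²=50 → inactive
o3: d²=29 ≤ ρ²=50; F_rep = 20·(-5,2)/29² = (-0.1189,0.0476)
o4: d²=160 > ρ²=50 → inactive
F = F_att + ΣF_rep = (22.3811,-16.3941)
Δp = p'−p = (2.7976,-2.0493); α = Δx/Fx = (37645/13456) / (37645/1682) = 1/8
check: Δy/Fy = (-9458199/4615408) / (-9458199/576926) = 1/8 ✓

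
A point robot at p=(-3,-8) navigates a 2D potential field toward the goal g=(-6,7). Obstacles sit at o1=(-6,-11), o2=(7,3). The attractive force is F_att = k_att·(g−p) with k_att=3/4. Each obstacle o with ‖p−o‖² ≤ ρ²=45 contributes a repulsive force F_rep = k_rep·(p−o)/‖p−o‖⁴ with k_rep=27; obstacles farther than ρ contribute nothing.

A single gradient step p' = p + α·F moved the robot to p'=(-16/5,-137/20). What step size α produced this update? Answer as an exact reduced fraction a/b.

α = 1/10

F_att = 3/4·(g−p) = 3/4·(-3,15) = (-2.2500,11.2500)
o1: d²=18 ≤ ρ²=45; F_rep = 27·(3,3)/18² = (0.2500,0.2500)
o2: d²=221 > ρ²=45 → inactive
F = F_att + ΣF_rep = (-2.0000,11.5000)
Δp = p'−p = (-0.2000,1.1500); α = Δx/Fx = (-1/5) / (-2) = 1/10
check: Δy/Fy = (23/20) / (23/2) = 1/10 ✓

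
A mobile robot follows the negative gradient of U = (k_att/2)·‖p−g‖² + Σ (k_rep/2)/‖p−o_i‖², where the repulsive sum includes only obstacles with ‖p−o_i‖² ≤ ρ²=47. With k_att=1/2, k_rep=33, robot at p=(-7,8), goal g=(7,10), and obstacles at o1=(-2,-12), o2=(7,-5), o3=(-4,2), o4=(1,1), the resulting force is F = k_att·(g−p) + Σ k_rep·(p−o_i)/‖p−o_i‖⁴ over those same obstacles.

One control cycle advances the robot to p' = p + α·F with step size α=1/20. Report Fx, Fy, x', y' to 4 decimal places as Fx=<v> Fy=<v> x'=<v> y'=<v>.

F_att = 1/2·(g−p) = 1/2·(14,2) = (7.0000,1.0000)
o1: d²=425 > ρ²=47 → inactive
o2: d²=365 > ρ²=47 → inactive
o3: d²=45 ≤ ρ²=47; F_rep = 33·(-3,6)/45² = (-0.0489,0.0978)
o4: d²=113 > ρ²=47 → inactive
F = F_att + ΣF_rep = (6.9511,1.0978)
p' = p + 1/20·F = (-6.6524,8.0549)

Fx=6.9511 Fy=1.0978 x'=-6.6524 y'=8.0549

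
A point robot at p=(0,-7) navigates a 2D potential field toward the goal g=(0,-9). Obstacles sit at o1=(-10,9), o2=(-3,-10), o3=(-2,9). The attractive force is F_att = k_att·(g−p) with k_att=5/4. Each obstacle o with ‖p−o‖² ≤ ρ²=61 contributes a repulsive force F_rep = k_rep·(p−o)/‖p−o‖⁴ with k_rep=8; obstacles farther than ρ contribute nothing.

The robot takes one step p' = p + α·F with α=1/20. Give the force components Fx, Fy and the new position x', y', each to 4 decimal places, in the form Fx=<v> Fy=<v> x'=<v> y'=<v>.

F_att = 5/4·(g−p) = 5/4·(0,-2) = (0.0000,-2.5000)
o1: d²=356 > ρ²=61 → inactive
o2: d²=18 ≤ ρ²=61; F_rep = 8·(3,3)/18² = (0.0741,0.0741)
o3: d²=260 > ρ²=61 → inactive
F = F_att + ΣF_rep = (0.0741,-2.4259)
p' = p + 1/20·F = (0.0037,-7.1213)

Fx=0.0741 Fy=-2.4259 x'=0.0037 y'=-7.1213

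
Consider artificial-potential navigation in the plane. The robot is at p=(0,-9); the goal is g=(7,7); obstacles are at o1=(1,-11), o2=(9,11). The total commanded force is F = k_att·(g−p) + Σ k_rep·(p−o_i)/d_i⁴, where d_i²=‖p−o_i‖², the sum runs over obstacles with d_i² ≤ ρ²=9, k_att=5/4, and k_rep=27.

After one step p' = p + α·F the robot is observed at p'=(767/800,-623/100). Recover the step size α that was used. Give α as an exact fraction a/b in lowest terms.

α = 1/8

F_att = 5/4·(g−p) = 5/4·(7,16) = (8.7500,20.0000)
o1: d²=5 ≤ ρ²=9; F_rep = 27·(-1,2)/5² = (-1.0800,2.1600)
o2: d²=481 > ρ²=9 → inactive
F = F_att + ΣF_rep = (7.6700,22.1600)
Δp = p'−p = (0.9587,2.7700); α = Δx/Fx = (767/800) / (767/100) = 1/8
check: Δy/Fy = (277/100) / (554/25) = 1/8 ✓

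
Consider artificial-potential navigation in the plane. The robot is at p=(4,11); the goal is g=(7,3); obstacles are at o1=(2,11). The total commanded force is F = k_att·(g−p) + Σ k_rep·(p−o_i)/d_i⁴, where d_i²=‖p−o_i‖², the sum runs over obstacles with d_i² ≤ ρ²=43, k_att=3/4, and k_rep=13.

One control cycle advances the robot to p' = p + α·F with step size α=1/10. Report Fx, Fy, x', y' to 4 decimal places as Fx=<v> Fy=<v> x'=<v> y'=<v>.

Fx=3.8750 Fy=-6.0000 x'=4.3875 y'=10.4000

F_att = 3/4·(g−p) = 3/4·(3,-8) = (2.2500,-6.0000)
o1: d²=4 ≤ ρ²=43; F_rep = 13·(2,0)/4² = (1.6250,0.0000)
F = F_att + ΣF_rep = (3.8750,-6.0000)
p' = p + 1/10·F = (4.3875,10.4000)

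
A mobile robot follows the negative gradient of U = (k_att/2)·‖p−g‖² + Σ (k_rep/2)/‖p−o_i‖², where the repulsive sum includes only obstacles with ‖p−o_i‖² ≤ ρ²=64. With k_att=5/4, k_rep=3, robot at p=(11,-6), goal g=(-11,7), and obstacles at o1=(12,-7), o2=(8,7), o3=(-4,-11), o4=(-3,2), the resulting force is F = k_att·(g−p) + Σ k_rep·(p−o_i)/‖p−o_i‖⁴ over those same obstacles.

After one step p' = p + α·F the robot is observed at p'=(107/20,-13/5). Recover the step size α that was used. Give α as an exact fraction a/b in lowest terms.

α = 1/5

F_att = 5/4·(g−p) = 5/4·(-22,13) = (-27.5000,16.2500)
o1: d²=2 ≤ ρ²=64; F_rep = 3·(-1,1)/2² = (-0.7500,0.7500)
o2: d²=178 > ρ²=64 → inactive
o3: d²=250 > ρ²=64 → inactive
o4: d²=260 > ρ²=64 → inactive
F = F_att + ΣF_rep = (-28.2500,17.0000)
Δp = p'−p = (-5.6500,3.4000); α = Δx/Fx = (-113/20) / (-113/4) = 1/5
check: Δy/Fy = (17/5) / (17) = 1/5 ✓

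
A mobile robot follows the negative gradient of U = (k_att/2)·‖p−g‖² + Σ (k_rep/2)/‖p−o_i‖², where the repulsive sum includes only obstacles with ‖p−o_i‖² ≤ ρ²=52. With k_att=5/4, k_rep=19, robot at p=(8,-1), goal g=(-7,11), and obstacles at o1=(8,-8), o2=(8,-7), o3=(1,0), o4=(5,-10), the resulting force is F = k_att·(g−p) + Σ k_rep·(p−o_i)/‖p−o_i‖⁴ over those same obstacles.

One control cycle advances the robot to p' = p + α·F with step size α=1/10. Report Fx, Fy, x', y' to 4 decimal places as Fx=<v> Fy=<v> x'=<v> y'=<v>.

Fx=-18.6968 Fy=15.1358 x'=6.1303 y'=0.5136

F_att = 5/4·(g−p) = 5/4·(-15,12) = (-18.7500,15.0000)
o1: d²=49 ≤ ρ²=52; F_rep = 19·(0,7)/49² = (0.0000,0.0554)
o2: d²=36 ≤ ρ²=52; F_rep = 19·(0,6)/36² = (0.0000,0.0880)
o3: d²=50 ≤ ρ²=52; F_rep = 19·(7,-1)/50² = (0.0532,-0.0076)
o4: d²=90 > ρ²=52 → inactive
F = F_att + ΣF_rep = (-18.6968,15.1358)
p' = p + 1/10·F = (6.1303,0.5136)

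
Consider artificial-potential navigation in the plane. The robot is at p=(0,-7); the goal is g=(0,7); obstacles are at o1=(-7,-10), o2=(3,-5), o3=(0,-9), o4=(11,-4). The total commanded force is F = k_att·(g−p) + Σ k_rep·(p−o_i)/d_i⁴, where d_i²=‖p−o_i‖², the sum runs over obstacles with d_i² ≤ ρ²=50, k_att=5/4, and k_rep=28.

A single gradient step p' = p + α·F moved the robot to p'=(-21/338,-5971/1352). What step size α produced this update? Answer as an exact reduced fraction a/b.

F_att = 5/4·(g−p) = 5/4·(0,14) = (0.0000,17.5000)
o1: d²=58 > ρ²=50 → inactive
o2: d²=13 ≤ ρ²=50; F_rep = 28·(-3,-2)/13² = (-0.4970,-0.3314)
o3: d²=4 ≤ ρ²=50; F_rep = 28·(0,2)/4² = (0.0000,3.5000)
o4: d²=130 > ρ²=50 → inactive
F = F_att + ΣF_rep = (-0.4970,20.6686)
Δp = p'−p = (-0.0621,2.5836); α = Δx/Fx = (-21/338) / (-84/169) = 1/8
check: Δy/Fy = (3493/1352) / (3493/169) = 1/8 ✓

α = 1/8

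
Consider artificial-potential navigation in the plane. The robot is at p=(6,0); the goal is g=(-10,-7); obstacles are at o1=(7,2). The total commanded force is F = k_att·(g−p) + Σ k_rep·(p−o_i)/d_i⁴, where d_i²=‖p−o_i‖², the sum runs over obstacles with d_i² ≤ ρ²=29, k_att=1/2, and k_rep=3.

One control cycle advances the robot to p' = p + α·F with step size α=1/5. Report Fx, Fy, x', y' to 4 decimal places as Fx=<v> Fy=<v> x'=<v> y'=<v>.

Fx=-8.1200 Fy=-3.7400 x'=4.3760 y'=-0.7480

F_att = 1/2·(g−p) = 1/2·(-16,-7) = (-8.0000,-3.5000)
o1: d²=5 ≤ ρ²=29; F_rep = 3·(-1,-2)/5² = (-0.1200,-0.2400)
F = F_att + ΣF_rep = (-8.1200,-3.7400)
p' = p + 1/5·F = (4.3760,-0.7480)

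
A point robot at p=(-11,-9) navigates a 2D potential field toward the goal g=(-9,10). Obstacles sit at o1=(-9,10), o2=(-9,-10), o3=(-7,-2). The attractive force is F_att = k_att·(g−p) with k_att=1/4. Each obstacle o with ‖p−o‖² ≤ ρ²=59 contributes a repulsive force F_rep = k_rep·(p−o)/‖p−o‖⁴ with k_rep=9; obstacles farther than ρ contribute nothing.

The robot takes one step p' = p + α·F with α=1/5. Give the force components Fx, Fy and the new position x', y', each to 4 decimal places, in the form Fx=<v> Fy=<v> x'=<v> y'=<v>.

Fx=-0.2200 Fy=5.1100 x'=-11.0440 y'=-7.9780

F_att = 1/4·(g−p) = 1/4·(2,19) = (0.5000,4.7500)
o1: d²=365 > ρ²=59 → inactive
o2: d²=5 ≤ ρ²=59; F_rep = 9·(-2,1)/5² = (-0.7200,0.3600)
o3: d²=65 > ρ²=59 → inactive
F = F_att + ΣF_rep = (-0.2200,5.1100)
p' = p + 1/5·F = (-11.0440,-7.9780)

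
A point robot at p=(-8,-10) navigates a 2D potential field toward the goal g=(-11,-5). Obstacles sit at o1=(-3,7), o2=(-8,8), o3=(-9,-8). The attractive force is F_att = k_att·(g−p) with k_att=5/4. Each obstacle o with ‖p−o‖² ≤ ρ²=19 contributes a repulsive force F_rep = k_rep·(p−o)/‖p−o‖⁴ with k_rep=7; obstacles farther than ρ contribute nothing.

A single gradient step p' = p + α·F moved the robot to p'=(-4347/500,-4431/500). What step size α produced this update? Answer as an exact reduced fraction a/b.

F_att = 5/4·(g−p) = 5/4·(-3,5) = (-3.7500,6.2500)
o1: d²=314 > ρ²=19 → inactive
o2: d²=324 > ρ²=19 → inactive
o3: d²=5 ≤ ρ²=19; F_rep = 7·(1,-2)/5² = (0.2800,-0.5600)
F = F_att + ΣF_rep = (-3.4700,5.6900)
Δp = p'−p = (-0.6940,1.1380); α = Δx/Fx = (-347/500) / (-347/100) = 1/5
check: Δy/Fy = (569/500) / (569/100) = 1/5 ✓

α = 1/5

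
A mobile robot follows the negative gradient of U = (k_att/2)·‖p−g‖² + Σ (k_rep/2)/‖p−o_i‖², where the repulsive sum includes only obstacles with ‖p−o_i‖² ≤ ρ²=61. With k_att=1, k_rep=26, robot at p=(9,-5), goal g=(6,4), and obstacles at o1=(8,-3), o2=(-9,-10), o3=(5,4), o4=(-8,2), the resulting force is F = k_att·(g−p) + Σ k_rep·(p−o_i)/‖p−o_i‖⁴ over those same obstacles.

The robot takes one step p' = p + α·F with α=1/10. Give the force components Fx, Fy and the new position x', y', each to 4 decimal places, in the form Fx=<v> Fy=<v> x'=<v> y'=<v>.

Fx=-1.9600 Fy=6.9200 x'=8.8040 y'=-4.3080

F_att = 1·(g−p) = 1·(-3,9) = (-3.0000,9.0000)
o1: d²=5 ≤ ρ²=61; F_rep = 26·(1,-2)/5² = (1.0400,-2.0800)
o2: d²=349 > ρ²=61 → inactive
o3: d²=97 > ρ²=61 → inactive
o4: d²=338 > ρ²=61 → inactive
F = F_att + ΣF_rep = (-1.9600,6.9200)
p' = p + 1/10·F = (8.8040,-4.3080)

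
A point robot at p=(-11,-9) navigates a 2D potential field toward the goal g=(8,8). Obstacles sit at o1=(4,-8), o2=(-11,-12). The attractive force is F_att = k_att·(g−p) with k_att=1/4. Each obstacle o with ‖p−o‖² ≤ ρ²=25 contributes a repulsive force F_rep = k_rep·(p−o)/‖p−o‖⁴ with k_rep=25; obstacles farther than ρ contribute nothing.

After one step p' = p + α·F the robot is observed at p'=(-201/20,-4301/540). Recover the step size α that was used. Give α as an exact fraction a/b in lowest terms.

α = 1/5

F_att = 1/4·(g−p) = 1/4·(19,17) = (4.7500,4.2500)
o1: d²=226 > ρ²=25 → inactive
o2: d²=9 ≤ ρ²=25; F_rep = 25·(0,3)/9² = (0.0000,0.9259)
F = F_att + ΣF_rep = (4.7500,5.1759)
Δp = p'−p = (0.9500,1.0352); α = Δx/Fx = (19/20) / (19/4) = 1/5
check: Δy/Fy = (559/540) / (559/108) = 1/5 ✓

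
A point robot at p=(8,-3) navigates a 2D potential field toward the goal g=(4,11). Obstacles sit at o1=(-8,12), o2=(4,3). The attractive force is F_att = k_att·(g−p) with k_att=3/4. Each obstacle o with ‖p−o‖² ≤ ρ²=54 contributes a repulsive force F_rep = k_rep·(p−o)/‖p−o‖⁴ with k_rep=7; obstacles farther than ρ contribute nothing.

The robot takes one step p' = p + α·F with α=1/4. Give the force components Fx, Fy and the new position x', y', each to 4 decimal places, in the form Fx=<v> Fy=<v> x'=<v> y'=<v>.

F_att = 3/4·(g−p) = 3/4·(-4,14) = (-3.0000,10.5000)
o1: d²=481 > ρ²=54 → inactive
o2: d²=52 ≤ ρ²=54; F_rep = 7·(4,-6)/52² = (0.0104,-0.0155)
F = F_att + ΣF_rep = (-2.9896,10.4845)
p' = p + 1/4·F = (7.2526,-0.3789)

Fx=-2.9896 Fy=10.4845 x'=7.2526 y'=-0.3789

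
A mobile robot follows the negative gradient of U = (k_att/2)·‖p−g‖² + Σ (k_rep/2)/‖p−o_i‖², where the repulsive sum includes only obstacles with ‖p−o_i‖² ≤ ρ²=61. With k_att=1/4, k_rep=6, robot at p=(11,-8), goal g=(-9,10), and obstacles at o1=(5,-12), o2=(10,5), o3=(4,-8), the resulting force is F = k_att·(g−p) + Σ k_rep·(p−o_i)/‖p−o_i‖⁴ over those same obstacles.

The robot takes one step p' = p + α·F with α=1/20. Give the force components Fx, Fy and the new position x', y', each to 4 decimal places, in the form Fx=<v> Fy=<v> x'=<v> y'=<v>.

F_att = 1/4·(g−p) = 1/4·(-20,18) = (-5.0000,4.5000)
o1: d²=52 ≤ ρ²=61; F_rep = 6·(6,4)/52² = (0.0133,0.0089)
o2: d²=170 > ρ²=61 → inactive
o3: d²=49 ≤ ρ²=61; F_rep = 6·(7,0)/49² = (0.0175,0.0000)
F = F_att + ΣF_rep = (-4.9692,4.5089)
p' = p + 1/20·F = (10.7515,-7.7746)

Fx=-4.9692 Fy=4.5089 x'=10.7515 y'=-7.7746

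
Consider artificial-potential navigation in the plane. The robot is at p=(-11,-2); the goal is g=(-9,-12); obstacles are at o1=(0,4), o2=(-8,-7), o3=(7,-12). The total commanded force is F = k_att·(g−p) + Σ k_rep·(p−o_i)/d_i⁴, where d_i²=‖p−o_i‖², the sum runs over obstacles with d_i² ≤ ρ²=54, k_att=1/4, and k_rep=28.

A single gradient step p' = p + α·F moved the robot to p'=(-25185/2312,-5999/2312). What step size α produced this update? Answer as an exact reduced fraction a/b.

F_att = 1/4·(g−p) = 1/4·(2,-10) = (0.5000,-2.5000)
o1: d²=157 > ρ²=54 → inactive
o2: d²=34 ≤ ρ²=54; F_rep = 28·(-3,5)/34² = (-0.0727,0.1211)
o3: d²=424 > ρ²=54 → inactive
F = F_att + ΣF_rep = (0.4273,-2.3789)
Δp = p'−p = (0.1068,-0.5947); α = Δx/Fx = (247/2312) / (247/578) = 1/4
check: Δy/Fy = (-1375/2312) / (-1375/578) = 1/4 ✓

α = 1/4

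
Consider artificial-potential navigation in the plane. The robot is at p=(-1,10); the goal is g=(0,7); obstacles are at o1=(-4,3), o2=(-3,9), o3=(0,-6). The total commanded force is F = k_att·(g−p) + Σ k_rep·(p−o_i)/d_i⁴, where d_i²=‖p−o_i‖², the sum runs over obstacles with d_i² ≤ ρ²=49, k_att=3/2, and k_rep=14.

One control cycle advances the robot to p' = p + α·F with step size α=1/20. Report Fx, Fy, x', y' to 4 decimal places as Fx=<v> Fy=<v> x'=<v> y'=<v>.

F_att = 3/2·(g−p) = 3/2·(1,-3) = (1.5000,-4.5000)
o1: d²=58 > ρ²=49 → inactive
o2: d²=5 ≤ ρ²=49; F_rep = 14·(2,1)/5² = (1.1200,0.5600)
o3: d²=257 > ρ²=49 → inactive
F = F_att + ΣF_rep = (2.6200,-3.9400)
p' = p + 1/20·F = (-0.8690,9.8030)

Fx=2.6200 Fy=-3.9400 x'=-0.8690 y'=9.8030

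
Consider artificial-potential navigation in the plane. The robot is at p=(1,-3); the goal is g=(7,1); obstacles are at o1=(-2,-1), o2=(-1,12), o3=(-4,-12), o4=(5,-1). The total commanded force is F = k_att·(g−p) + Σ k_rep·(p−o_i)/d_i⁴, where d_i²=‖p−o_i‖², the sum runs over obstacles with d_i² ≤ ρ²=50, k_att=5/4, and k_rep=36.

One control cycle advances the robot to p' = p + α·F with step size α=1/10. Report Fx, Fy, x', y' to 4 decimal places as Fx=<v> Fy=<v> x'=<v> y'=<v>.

F_att = 5/4·(g−p) = 5/4·(6,4) = (7.5000,5.0000)
o1: d²=13 ≤ ρ²=50; F_rep = 36·(3,-2)/13² = (0.6391,-0.4260)
o2: d²=229 > ρ²=50 → inactive
o3: d²=106 > ρ²=50 → inactive
o4: d²=20 ≤ ρ²=50; F_rep = 36·(-4,-2)/20² = (-0.3600,-0.1800)
F = F_att + ΣF_rep = (7.7791,4.3940)
p' = p + 1/10·F = (1.7779,-2.5606)

Fx=7.7791 Fy=4.3940 x'=1.7779 y'=-2.5606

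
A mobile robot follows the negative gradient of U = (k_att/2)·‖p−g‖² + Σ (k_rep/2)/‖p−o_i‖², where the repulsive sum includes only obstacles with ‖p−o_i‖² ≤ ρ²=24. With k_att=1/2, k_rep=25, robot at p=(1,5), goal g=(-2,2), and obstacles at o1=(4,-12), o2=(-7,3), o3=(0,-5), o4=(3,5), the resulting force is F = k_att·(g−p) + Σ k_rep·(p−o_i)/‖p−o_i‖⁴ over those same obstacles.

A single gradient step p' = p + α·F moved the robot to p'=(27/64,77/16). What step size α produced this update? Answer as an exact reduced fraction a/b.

F_att = 1/2·(g−p) = 1/2·(-3,-3) = (-1.5000,-1.5000)
o1: d²=298 > ρ²=24 → inactive
o2: d²=68 > ρ²=24 → inactive
o3: d²=101 > ρ²=24 → inactive
o4: d²=4 ≤ ρ²=24; F_rep = 25·(-2,0)/4² = (-3.1250,0.0000)
F = F_att + ΣF_rep = (-4.6250,-1.5000)
Δp = p'−p = (-0.5781,-0.1875); α = Δx/Fx = (-37/64) / (-37/8) = 1/8
check: Δy/Fy = (-3/16) / (-3/2) = 1/8 ✓

α = 1/8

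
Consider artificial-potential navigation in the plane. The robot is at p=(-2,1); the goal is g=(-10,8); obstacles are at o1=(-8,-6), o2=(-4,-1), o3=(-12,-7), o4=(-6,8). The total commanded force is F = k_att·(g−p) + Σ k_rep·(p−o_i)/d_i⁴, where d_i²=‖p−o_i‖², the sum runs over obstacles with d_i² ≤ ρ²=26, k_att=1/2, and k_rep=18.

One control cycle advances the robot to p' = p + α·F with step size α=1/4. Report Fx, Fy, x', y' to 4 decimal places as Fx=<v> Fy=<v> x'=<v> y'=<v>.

Fx=-3.4375 Fy=4.0625 x'=-2.8594 y'=2.0156

F_att = 1/2·(g−p) = 1/2·(-8,7) = (-4.0000,3.5000)
o1: d²=85 > ρ²=26 → inactive
o2: d²=8 ≤ ρ²=26; F_rep = 18·(2,2)/8² = (0.5625,0.5625)
o3: d²=164 > ρ²=26 → inactive
o4: d²=65 > ρ²=26 → inactive
F = F_att + ΣF_rep = (-3.4375,4.0625)
p' = p + 1/4·F = (-2.8594,2.0156)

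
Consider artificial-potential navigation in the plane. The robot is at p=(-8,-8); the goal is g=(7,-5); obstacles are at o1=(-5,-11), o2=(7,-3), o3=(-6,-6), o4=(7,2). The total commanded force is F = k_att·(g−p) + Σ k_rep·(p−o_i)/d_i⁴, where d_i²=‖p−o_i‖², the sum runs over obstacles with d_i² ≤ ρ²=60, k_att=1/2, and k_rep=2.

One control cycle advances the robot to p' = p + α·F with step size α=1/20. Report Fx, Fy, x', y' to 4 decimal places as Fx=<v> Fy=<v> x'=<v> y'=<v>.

Fx=7.4190 Fy=1.4560 x'=-7.6291 y'=-7.9272

F_att = 1/2·(g−p) = 1/2·(15,3) = (7.5000,1.5000)
o1: d²=18 ≤ ρ²=60; F_rep = 2·(-3,3)/18² = (-0.0185,0.0185)
o2: d²=250 > ρ²=60 → inactive
o3: d²=8 ≤ ρ²=60; F_rep = 2·(-2,-2)/8² = (-0.0625,-0.0625)
o4: d²=325 > ρ²=60 → inactive
F = F_att + ΣF_rep = (7.4190,1.4560)
p' = p + 1/20·F = (-7.6291,-7.9272)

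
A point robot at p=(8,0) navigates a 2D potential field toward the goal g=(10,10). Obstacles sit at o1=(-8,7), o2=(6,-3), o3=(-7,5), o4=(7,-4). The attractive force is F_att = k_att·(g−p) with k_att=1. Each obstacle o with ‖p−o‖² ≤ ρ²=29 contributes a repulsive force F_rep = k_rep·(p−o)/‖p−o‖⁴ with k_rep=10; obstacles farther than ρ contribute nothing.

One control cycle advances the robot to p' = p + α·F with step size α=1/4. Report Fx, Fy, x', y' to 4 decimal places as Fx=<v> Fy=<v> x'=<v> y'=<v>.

Fx=2.1529 Fy=10.3159 x'=8.5382 y'=2.5790

F_att = 1·(g−p) = 1·(2,10) = (2.0000,10.0000)
o1: d²=305 > ρ²=29 → inactive
o2: d²=13 ≤ ρ²=29; F_rep = 10·(2,3)/13² = (0.1183,0.1775)
o3: d²=250 > ρ²=29 → inactive
o4: d²=17 ≤ ρ²=29; F_rep = 10·(1,4)/17² = (0.0346,0.1384)
F = F_att + ΣF_rep = (2.1529,10.3159)
p' = p + 1/4·F = (8.5382,2.5790)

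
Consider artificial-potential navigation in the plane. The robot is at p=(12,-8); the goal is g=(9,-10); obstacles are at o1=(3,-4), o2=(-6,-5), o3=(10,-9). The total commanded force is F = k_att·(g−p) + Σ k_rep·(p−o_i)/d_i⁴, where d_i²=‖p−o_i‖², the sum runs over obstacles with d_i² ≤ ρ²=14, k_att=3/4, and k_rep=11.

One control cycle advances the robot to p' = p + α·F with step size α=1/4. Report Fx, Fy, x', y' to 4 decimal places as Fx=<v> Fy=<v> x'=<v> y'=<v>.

F_att = 3/4·(g−p) = 3/4·(-3,-2) = (-2.2500,-1.5000)
o1: d²=97 > ρ²=14 → inactive
o2: d²=333 > ρ²=14 → inactive
o3: d²=5 ≤ ρ²=14; F_rep = 11·(2,1)/5² = (0.8800,0.4400)
F = F_att + ΣF_rep = (-1.3700,-1.0600)
p' = p + 1/4·F = (11.6575,-8.2650)

Fx=-1.3700 Fy=-1.0600 x'=11.6575 y'=-8.2650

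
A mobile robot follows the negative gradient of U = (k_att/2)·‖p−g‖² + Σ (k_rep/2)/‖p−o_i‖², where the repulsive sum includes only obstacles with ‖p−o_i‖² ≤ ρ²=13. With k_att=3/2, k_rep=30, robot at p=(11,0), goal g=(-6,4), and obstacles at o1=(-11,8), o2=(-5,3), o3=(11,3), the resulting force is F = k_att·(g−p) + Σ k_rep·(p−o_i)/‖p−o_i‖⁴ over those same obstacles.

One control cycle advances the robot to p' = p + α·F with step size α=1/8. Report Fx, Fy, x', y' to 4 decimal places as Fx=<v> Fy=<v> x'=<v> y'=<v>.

Fx=-25.5000 Fy=4.8889 x'=7.8125 y'=0.6111

F_att = 3/2·(g−p) = 3/2·(-17,4) = (-25.5000,6.0000)
o1: d²=548 > ρ²=13 → inactive
o2: d²=265 > ρ²=13 → inactive
o3: d²=9 ≤ ρ²=13; F_rep = 30·(0,-3)/9² = (0.0000,-1.1111)
F = F_att + ΣF_rep = (-25.5000,4.8889)
p' = p + 1/8·F = (7.8125,0.6111)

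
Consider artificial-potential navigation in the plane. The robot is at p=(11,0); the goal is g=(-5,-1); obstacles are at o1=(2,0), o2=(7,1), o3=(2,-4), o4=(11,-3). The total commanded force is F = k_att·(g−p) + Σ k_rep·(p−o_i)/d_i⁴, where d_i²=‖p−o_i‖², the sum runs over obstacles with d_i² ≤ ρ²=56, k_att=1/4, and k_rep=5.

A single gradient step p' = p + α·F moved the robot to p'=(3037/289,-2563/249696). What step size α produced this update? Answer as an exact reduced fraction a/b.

α = 1/8

F_att = 1/4·(g−p) = 1/4·(-16,-1) = (-4.0000,-0.2500)
o1: d²=81 > ρ²=56 → inactive
o2: d²=17 ≤ ρ²=56; F_rep = 5·(4,-1)/17² = (0.0692,-0.0173)
o3: d²=97 > ρ²=56 → inactive
o4: d²=9 ≤ ρ²=56; F_rep = 5·(0,3)/9² = (0.0000,0.1852)
F = F_att + ΣF_rep = (-3.9308,-0.0821)
Δp = p'−p = (-0.4913,-0.0103); α = Δx/Fx = (-142/289) / (-1136/289) = 1/8
check: Δy/Fy = (-2563/249696) / (-2563/31212) = 1/8 ✓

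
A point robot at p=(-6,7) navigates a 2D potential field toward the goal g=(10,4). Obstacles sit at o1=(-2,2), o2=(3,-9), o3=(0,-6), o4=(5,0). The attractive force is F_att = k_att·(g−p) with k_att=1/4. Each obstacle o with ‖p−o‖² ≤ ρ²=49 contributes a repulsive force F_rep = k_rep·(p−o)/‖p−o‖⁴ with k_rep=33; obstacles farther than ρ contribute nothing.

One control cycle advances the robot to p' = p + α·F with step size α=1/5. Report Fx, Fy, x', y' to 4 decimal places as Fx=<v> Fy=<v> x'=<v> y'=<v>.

Fx=3.9215 Fy=-0.6518 x'=-5.2157 y'=6.8696

F_att = 1/4·(g−p) = 1/4·(16,-3) = (4.0000,-0.7500)
o1: d²=41 ≤ ρ²=49; F_rep = 33·(-4,5)/41² = (-0.0785,0.0982)
o2: d²=337 > ρ²=49 → inactive
o3: d²=205 > ρ²=49 → inactive
o4: d²=170 > ρ²=49 → inactive
F = F_att + ΣF_rep = (3.9215,-0.6518)
p' = p + 1/5·F = (-5.2157,6.8696)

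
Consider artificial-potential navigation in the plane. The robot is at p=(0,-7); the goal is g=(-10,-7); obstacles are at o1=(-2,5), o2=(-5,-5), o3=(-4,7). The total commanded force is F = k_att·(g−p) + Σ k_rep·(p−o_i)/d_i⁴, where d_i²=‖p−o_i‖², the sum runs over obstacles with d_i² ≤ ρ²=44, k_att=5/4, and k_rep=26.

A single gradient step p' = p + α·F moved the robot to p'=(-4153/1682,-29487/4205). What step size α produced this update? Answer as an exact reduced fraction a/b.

F_att = 5/4·(g−p) = 5/4·(-10,0) = (-12.5000,0.0000)
o1: d²=148 > ρ²=44 → inactive
o2: d²=29 ≤ ρ²=44; F_rep = 26·(5,-2)/29² = (0.1546,-0.0618)
o3: d²=212 > ρ²=44 → inactive
F = F_att + ΣF_rep = (-12.3454,-0.0618)
Δp = p'−p = (-2.4691,-0.0124); α = Δx/Fx = (-4153/1682) / (-20765/1682) = 1/5
check: Δy/Fy = (-52/4205) / (-52/841) = 1/5 ✓

α = 1/5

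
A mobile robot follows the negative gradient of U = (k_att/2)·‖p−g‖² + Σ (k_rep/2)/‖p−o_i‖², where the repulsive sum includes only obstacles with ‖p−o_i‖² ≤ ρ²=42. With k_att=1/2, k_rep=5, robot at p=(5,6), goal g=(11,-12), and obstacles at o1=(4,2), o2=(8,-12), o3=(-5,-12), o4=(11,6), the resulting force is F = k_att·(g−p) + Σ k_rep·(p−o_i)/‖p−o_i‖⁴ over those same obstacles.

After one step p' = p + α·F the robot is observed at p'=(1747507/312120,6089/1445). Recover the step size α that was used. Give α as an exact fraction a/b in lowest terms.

α = 1/5

F_att = 1/2·(g−p) = 1/2·(6,-18) = (3.0000,-9.0000)
o1: d²=17 ≤ ρ²=42; F_rep = 5·(1,4)/17² = (0.0173,0.0692)
o2: d²=333 > ρ²=42 → inactive
o3: d²=424 > ρ²=42 → inactive
o4: d²=36 ≤ ρ²=42; F_rep = 5·(-6,0)/36² = (-0.0231,0.0000)
F = F_att + ΣF_rep = (2.9942,-8.9308)
Δp = p'−p = (0.5988,-1.7862); α = Δx/Fx = (186907/312120) / (186907/62424) = 1/5
check: Δy/Fy = (-2581/1445) / (-2581/289) = 1/5 ✓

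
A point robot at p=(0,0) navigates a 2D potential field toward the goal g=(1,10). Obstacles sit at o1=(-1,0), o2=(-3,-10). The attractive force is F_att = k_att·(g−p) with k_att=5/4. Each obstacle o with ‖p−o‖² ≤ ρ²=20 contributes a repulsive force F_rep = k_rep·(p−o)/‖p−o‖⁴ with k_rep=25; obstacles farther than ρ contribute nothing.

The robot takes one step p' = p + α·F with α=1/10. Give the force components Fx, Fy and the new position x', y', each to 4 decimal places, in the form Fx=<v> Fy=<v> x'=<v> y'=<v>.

F_att = 5/4·(g−p) = 5/4·(1,10) = (1.2500,12.5000)
o1: d²=1 ≤ ρ²=20; F_rep = 25·(1,0)/1² = (25.0000,0.0000)
o2: d²=109 > ρ²=20 → inactive
F = F_att + ΣF_rep = (26.2500,12.5000)
p' = p + 1/10·F = (2.6250,1.2500)

Fx=26.2500 Fy=12.5000 x'=2.6250 y'=1.2500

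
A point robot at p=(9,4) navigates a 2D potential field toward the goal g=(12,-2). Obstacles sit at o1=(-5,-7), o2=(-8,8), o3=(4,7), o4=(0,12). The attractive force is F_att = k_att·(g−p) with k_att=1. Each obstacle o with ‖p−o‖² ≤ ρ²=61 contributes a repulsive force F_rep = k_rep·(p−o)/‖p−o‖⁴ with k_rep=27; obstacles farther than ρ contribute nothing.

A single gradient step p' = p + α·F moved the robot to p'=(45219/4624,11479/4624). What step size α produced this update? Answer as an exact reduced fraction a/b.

α = 1/4

F_att = 1·(g−p) = 1·(3,-6) = (3.0000,-6.0000)
o1: d²=317 > ρ²=61 → inactive
o2: d²=305 > ρ²=61 → inactive
o3: d²=34 ≤ ρ²=61; F_rep = 27·(5,-3)/34² = (0.1168,-0.0701)
o4: d²=145 > ρ²=61 → inactive
F = F_att + ΣF_rep = (3.1168,-6.0701)
Δp = p'−p = (0.7792,-1.5175); α = Δx/Fx = (3603/4624) / (3603/1156) = 1/4
check: Δy/Fy = (-7017/4624) / (-7017/1156) = 1/4 ✓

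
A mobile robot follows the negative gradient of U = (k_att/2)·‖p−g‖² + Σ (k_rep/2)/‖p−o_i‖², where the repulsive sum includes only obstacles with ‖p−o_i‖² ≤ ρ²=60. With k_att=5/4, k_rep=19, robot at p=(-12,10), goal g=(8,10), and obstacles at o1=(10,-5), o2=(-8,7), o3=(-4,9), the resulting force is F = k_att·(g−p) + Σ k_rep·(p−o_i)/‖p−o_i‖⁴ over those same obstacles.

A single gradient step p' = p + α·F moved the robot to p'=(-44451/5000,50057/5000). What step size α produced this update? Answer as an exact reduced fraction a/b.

F_att = 5/4·(g−p) = 5/4·(20,0) = (25.0000,0.0000)
o1: d²=709 > ρ²=60 → inactive
o2: d²=25 ≤ ρ²=60; F_rep = 19·(-4,3)/25² = (-0.1216,0.0912)
o3: d²=65 > ρ²=60 → inactive
F = F_att + ΣF_rep = (24.8784,0.0912)
Δp = p'−p = (3.1098,0.0114); α = Δx/Fx = (15549/5000) / (15549/625) = 1/8
check: Δy/Fy = (57/5000) / (57/625) = 1/8 ✓

α = 1/8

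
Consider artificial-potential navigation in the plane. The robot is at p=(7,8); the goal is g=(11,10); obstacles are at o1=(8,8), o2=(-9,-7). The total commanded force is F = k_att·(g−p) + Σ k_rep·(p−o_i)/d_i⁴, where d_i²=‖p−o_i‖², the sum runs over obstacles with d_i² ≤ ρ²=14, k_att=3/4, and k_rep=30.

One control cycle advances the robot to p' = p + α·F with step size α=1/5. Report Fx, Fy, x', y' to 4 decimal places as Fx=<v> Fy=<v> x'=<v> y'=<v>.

F_att = 3/4·(g−p) = 3/4·(4,2) = (3.0000,1.5000)
o1: d²=1 ≤ ρ²=14; F_rep = 30·(-1,0)/1² = (-30.0000,0.0000)
o2: d²=481 > ρ²=14 → inactive
F = F_att + ΣF_rep = (-27.0000,1.5000)
p' = p + 1/5·F = (1.6000,8.3000)

Fx=-27.0000 Fy=1.5000 x'=1.6000 y'=8.3000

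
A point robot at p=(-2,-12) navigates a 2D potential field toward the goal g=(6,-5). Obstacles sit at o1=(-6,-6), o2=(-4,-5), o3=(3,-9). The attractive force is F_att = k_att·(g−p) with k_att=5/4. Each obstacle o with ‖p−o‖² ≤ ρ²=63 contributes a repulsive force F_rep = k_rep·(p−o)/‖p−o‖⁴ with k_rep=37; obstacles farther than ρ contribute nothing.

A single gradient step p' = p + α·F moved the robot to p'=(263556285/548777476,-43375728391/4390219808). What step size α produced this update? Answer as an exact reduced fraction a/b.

F_att = 5/4·(g−p) = 5/4·(8,7) = (10.0000,8.7500)
o1: d²=52 ≤ ρ²=63; F_rep = 37·(4,-6)/52² = (0.0547,-0.0821)
o2: d²=53 ≤ ρ²=63; F_rep = 37·(2,-7)/53² = (0.0263,-0.0922)
o3: d²=34 ≤ ρ²=63; F_rep = 37·(-5,-3)/34² = (-0.1600,-0.0960)
F = F_att + ΣF_rep = (9.9210,8.4797)
Δp = p'−p = (2.4803,2.1199); α = Δx/Fx = (1361111237/548777476) / (1361111237/137194369) = 1/4
check: Δy/Fy = (9306909305/4390219808) / (9306909305/1097554952) = 1/4 ✓

α = 1/4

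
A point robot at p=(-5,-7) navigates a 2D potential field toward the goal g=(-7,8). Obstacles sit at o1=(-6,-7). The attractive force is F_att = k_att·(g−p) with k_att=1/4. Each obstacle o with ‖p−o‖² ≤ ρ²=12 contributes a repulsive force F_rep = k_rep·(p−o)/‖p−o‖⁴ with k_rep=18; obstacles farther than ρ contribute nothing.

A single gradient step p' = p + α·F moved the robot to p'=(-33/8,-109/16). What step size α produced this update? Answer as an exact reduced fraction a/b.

α = 1/20

F_att = 1/4·(g−p) = 1/4·(-2,15) = (-0.5000,3.7500)
o1: d²=1 ≤ ρ²=12; F_rep = 18·(1,0)/1² = (18.0000,0.0000)
F = F_att + ΣF_rep = (17.5000,3.7500)
Δp = p'−p = (0.8750,0.1875); α = Δx/Fx = (7/8) / (35/2) = 1/20
check: Δy/Fy = (3/16) / (15/4) = 1/20 ✓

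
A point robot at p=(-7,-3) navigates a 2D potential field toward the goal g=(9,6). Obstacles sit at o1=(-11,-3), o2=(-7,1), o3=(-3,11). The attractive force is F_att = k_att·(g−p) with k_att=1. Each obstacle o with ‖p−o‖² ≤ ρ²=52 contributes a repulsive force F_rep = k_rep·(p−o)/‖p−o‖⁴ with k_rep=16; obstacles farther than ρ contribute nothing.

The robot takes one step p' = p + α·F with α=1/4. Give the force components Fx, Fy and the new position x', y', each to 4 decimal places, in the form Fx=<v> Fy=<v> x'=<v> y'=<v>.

F_att = 1·(g−p) = 1·(16,9) = (16.0000,9.0000)
o1: d²=16 ≤ ρ²=52; F_rep = 16·(4,0)/16² = (0.2500,0.0000)
o2: d²=16 ≤ ρ²=52; F_rep = 16·(0,-4)/16² = (0.0000,-0.2500)
o3: d²=212 > ρ²=52 → inactive
F = F_att + ΣF_rep = (16.2500,8.7500)
p' = p + 1/4·F = (-2.9375,-0.8125)

Fx=16.2500 Fy=8.7500 x'=-2.9375 y'=-0.8125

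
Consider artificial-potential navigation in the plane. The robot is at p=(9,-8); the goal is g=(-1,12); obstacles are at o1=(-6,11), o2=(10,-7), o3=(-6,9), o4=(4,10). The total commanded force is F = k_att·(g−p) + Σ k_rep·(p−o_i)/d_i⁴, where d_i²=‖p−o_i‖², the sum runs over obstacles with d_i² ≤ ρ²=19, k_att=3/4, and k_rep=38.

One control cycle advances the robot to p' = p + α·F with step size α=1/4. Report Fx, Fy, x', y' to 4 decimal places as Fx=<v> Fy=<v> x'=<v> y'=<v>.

F_att = 3/4·(g−p) = 3/4·(-10,20) = (-7.5000,15.0000)
o1: d²=586 > ρ²=19 → inactive
o2: d²=2 ≤ ρ²=19; F_rep = 38·(-1,-1)/2² = (-9.5000,-9.5000)
o3: d²=514 > ρ²=19 → inactive
o4: d²=349 > ρ²=19 → inactive
F = F_att + ΣF_rep = (-17.0000,5.5000)
p' = p + 1/4·F = (4.7500,-6.6250)

Fx=-17.0000 Fy=5.5000 x'=4.7500 y'=-6.6250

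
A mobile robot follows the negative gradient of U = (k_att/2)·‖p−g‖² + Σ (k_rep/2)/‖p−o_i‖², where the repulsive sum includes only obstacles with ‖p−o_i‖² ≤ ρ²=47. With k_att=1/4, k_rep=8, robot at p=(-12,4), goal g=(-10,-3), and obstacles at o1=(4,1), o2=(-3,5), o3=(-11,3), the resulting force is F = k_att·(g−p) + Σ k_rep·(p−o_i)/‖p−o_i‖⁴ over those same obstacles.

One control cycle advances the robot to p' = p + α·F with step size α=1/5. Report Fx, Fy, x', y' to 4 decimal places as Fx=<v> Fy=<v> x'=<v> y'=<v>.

F_att = 1/4·(g−p) = 1/4·(2,-7) = (0.5000,-1.7500)
o1: d²=265 > ρ²=47 → inactive
o2: d²=82 > ρ²=47 → inactive
o3: d²=2 ≤ ρ²=47; F_rep = 8·(-1,1)/2² = (-2.0000,2.0000)
F = F_att + ΣF_rep = (-1.5000,0.2500)
p' = p + 1/5·F = (-12.3000,4.0500)

Fx=-1.5000 Fy=0.2500 x'=-12.3000 y'=4.0500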